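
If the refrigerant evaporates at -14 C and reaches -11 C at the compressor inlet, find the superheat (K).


Superheat = T_suction - T_evap
Superheat = -11 - (-14)
Superheat = 3 K

3


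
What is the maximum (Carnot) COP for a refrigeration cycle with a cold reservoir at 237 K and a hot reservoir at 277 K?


dT = 277 - 237 = 40 K
COP_carnot = T_cold / dT = 237 / 40
COP_carnot = 5.925

5.925


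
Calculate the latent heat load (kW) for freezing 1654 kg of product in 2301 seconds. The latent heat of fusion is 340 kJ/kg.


Q_lat = m * h_fg / t
Q_lat = 1654 * 340 / 2301
Q_lat = 244.4 kW

244.4


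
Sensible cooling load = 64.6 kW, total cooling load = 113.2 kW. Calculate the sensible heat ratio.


SHR = Q_sensible / Q_total
SHR = 64.6 / 113.2
SHR = 0.571

0.571


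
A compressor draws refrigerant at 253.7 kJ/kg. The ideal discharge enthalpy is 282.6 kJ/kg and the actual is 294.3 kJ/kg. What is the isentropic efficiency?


dh_ideal = 282.6 - 253.7 = 28.9 kJ/kg
dh_actual = 294.3 - 253.7 = 40.6 kJ/kg
eta_s = dh_ideal / dh_actual = 28.9 / 40.6
eta_s = 0.7118

0.7118


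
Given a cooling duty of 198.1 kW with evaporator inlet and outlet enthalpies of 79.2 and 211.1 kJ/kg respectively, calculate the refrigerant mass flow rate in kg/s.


dh = 211.1 - 79.2 = 131.9 kJ/kg
m_dot = Q / dh = 198.1 / 131.9 = 1.5019 kg/s

1.5019


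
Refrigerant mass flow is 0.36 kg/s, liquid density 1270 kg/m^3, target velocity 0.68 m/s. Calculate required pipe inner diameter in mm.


A = m_dot / (rho * v) = 0.36 / (1270 * 0.68) = 0.0004168596572 m^2
d = sqrt(4*A/pi) * 1000
d = 23.0 mm

23.0


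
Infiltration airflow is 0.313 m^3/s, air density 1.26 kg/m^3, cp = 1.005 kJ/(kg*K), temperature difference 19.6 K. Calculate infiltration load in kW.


Q = V_dot * rho * cp * dT
Q = 0.313 * 1.26 * 1.005 * 19.6
Q = 7.768 kW

7.768


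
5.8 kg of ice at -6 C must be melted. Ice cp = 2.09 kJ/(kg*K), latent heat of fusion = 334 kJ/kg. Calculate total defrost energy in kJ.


Sensible heat = cp * dT = 2.09 * 6 = 12.54 kJ/kg
Total per kg = 12.54 + 334 = 346.54 kJ/kg
Q = m * total = 5.8 * 346.54
Q = 2009.9 kJ

2009.9


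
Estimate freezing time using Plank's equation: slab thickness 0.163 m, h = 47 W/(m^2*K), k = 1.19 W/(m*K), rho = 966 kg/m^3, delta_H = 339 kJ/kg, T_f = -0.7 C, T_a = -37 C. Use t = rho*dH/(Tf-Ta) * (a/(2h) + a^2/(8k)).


dT = -0.7 - (-37) = 36.3 K
term1 = a/(2h) = 0.163/(2*47) = 0.001734042553
term2 = a^2/(8k) = 0.163^2/(8*1.19) = 0.002790861345
t = rho*dH*1000/dT * (term1 + term2)
t = 966*339*1000/36.3 * (0.001734042553 + 0.002790861345)
t = 40821 s

40821


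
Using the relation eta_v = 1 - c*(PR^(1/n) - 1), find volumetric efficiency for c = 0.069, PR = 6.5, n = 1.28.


PR^(1/n) = 6.5^(1/1.28) = 4.3160708
eta_v = 1 - 0.069 * (4.3160708 - 1)
eta_v = 0.7712

0.7712


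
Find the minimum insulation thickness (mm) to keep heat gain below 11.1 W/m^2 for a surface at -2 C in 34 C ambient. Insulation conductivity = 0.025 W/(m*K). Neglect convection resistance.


dT = 34 - (-2) = 36 K
thickness = k * dT / q_max * 1000
thickness = 0.025 * 36 / 11.1 * 1000
thickness = 81.1 mm

81.1


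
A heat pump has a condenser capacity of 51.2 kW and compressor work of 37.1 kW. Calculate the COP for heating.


COP_hp = Q_cond / W
COP_hp = 51.2 / 37.1
COP_hp = 1.38

1.38


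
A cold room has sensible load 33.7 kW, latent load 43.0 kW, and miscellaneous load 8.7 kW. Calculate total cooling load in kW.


Q_total = Q_s + Q_l + Q_misc
Q_total = 33.7 + 43.0 + 8.7
Q_total = 85.4 kW

85.4


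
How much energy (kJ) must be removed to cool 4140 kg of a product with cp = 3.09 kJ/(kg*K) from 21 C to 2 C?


dT = 21 - (2) = 19 K
Q = m * cp * dT = 4140 * 3.09 * 19
Q = 243059 kJ

243059


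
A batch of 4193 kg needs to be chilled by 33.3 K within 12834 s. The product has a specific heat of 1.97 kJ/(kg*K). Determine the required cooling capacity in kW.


Q = m * cp * dT / t
Q = 4193 * 1.97 * 33.3 / 12834
Q = 21.433 kW

21.433


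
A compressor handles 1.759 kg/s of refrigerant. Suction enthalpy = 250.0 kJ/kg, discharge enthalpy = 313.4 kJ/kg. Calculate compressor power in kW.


dh = 313.4 - 250.0 = 63.4 kJ/kg
W = m_dot * dh = 1.759 * 63.4 = 111.52 kW

111.52


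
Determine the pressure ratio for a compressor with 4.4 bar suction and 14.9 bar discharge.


PR = P_high / P_low
PR = 14.9 / 4.4
PR = 3.386

3.386


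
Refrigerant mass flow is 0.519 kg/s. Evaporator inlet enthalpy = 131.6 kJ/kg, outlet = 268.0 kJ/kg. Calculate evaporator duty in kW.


dh = 268.0 - 131.6 = 136.4 kJ/kg
Q_evap = m_dot * dh = 0.519 * 136.4
Q_evap = 70.79 kW

70.79


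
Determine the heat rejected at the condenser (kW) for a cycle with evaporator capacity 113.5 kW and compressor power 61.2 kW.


Q_cond = Q_evap + W
Q_cond = 113.5 + 61.2
Q_cond = 174.7 kW

174.7


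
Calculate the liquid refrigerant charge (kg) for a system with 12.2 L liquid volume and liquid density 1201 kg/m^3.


Charge = V * rho / 1000
Charge = 12.2 * 1201 / 1000
Charge = 14.65 kg

14.65


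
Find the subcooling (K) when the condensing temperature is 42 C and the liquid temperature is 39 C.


Subcooling = T_cond - T_liquid
Subcooling = 42 - 39
Subcooling = 3 K

3


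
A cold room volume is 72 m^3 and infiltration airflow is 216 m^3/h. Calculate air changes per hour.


ACH = flow / volume
ACH = 216 / 72
ACH = 3.0

3.0


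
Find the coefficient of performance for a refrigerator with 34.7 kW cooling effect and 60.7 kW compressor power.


COP = Q_evap / W
COP = 34.7 / 60.7
COP = 0.572

0.572


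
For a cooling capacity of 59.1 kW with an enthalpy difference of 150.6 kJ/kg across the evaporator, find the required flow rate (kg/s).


m_dot = Q / dh
m_dot = 59.1 / 150.6
m_dot = 0.3924 kg/s

0.3924


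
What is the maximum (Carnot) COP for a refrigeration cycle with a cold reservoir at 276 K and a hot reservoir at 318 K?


dT = 318 - 276 = 42 K
COP_carnot = T_cold / dT = 276 / 42
COP_carnot = 6.571

6.571


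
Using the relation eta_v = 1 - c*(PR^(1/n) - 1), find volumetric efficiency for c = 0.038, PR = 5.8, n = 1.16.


PR^(1/n) = 5.8^(1/1.16) = 4.55121739
eta_v = 1 - 0.038 * (4.55121739 - 1)
eta_v = 0.8651

0.8651


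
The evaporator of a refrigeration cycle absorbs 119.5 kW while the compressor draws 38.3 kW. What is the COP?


COP = Q_evap / W
COP = 119.5 / 38.3
COP = 3.12

3.12


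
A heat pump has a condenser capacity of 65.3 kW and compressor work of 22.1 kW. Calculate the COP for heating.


COP_hp = Q_cond / W
COP_hp = 65.3 / 22.1
COP_hp = 2.955

2.955


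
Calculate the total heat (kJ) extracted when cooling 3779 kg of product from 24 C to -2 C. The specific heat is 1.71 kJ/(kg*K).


dT = 24 - (-2) = 26 K
Q = m * cp * dT = 3779 * 1.71 * 26
Q = 168014 kJ

168014


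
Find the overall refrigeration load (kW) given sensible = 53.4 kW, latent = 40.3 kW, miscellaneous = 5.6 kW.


Q_total = Q_s + Q_l + Q_misc
Q_total = 53.4 + 40.3 + 5.6
Q_total = 99.3 kW

99.3


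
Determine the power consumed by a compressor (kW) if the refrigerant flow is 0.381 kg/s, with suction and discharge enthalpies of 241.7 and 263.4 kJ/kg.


dh = 263.4 - 241.7 = 21.7 kJ/kg
W = m_dot * dh = 0.381 * 21.7 = 8.27 kW

8.27


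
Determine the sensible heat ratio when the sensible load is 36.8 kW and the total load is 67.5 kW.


SHR = Q_sensible / Q_total
SHR = 36.8 / 67.5
SHR = 0.545

0.545


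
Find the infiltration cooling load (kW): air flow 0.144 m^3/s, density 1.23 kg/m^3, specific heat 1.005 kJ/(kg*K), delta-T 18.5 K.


Q = V_dot * rho * cp * dT
Q = 0.144 * 1.23 * 1.005 * 18.5
Q = 3.293 kW

3.293


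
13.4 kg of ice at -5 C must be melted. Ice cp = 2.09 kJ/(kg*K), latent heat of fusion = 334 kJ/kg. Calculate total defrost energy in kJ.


Sensible heat = cp * dT = 2.09 * 5 = 10.45 kJ/kg
Total per kg = 10.45 + 334 = 344.45 kJ/kg
Q = m * total = 13.4 * 344.45
Q = 4615.6 kJ

4615.6


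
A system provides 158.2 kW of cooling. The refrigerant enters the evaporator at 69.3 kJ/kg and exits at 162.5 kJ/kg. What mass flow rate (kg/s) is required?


dh = 162.5 - 69.3 = 93.2 kJ/kg
m_dot = Q / dh = 158.2 / 93.2 = 1.6974 kg/s

1.6974


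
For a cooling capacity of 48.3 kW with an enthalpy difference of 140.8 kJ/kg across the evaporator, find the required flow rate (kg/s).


m_dot = Q / dh
m_dot = 48.3 / 140.8
m_dot = 0.343 kg/s

0.343


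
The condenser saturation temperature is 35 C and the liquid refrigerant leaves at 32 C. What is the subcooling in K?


Subcooling = T_cond - T_liquid
Subcooling = 35 - 32
Subcooling = 3 K

3


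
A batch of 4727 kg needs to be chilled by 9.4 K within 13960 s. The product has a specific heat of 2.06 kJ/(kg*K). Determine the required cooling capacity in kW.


Q = m * cp * dT / t
Q = 4727 * 2.06 * 9.4 / 13960
Q = 6.557 kW

6.557


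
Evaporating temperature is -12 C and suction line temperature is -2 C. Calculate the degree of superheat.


Superheat = T_suction - T_evap
Superheat = -2 - (-12)
Superheat = 10 K

10


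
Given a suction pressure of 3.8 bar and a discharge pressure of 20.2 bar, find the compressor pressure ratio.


PR = P_high / P_low
PR = 20.2 / 3.8
PR = 5.316

5.316


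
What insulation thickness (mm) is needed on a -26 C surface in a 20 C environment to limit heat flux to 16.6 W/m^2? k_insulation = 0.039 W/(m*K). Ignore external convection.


dT = 20 - (-26) = 46 K
thickness = k * dT / q_max * 1000
thickness = 0.039 * 46 / 16.6 * 1000
thickness = 108.1 mm

108.1


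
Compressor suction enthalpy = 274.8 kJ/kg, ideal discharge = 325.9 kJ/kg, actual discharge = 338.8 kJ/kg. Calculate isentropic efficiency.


dh_ideal = 325.9 - 274.8 = 51.1 kJ/kg
dh_actual = 338.8 - 274.8 = 64.0 kJ/kg
eta_s = dh_ideal / dh_actual = 51.1 / 64.0
eta_s = 0.7984

0.7984


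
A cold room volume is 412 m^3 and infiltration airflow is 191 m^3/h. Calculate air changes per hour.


ACH = flow / volume
ACH = 191 / 412
ACH = 0.464

0.464


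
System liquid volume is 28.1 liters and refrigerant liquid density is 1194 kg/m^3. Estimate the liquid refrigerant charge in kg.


Charge = V * rho / 1000
Charge = 28.1 * 1194 / 1000
Charge = 33.55 kg

33.55


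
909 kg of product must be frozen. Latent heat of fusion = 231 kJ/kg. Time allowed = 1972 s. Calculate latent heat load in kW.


Q_lat = m * h_fg / t
Q_lat = 909 * 231 / 1972
Q_lat = 106.48 kW

106.48


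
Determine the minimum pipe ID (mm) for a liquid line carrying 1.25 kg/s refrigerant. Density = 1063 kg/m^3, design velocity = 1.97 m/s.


A = m_dot / (rho * v) = 1.25 / (1063 * 1.97) = 0.0005969122921 m^2
d = sqrt(4*A/pi) * 1000
d = 27.6 mm

27.6


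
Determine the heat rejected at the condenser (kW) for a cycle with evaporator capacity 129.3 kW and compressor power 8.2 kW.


Q_cond = Q_evap + W
Q_cond = 129.3 + 8.2
Q_cond = 137.5 kW

137.5


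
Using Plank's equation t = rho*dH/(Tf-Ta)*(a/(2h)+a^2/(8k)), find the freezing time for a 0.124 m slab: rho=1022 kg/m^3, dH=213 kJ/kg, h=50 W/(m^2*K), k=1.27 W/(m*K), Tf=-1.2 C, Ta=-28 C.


dT = -1.2 - (-28) = 26.8 K
term1 = a/(2h) = 0.124/(2*50) = 0.00124
term2 = a^2/(8k) = 0.124^2/(8*1.27) = 0.001513385827
t = rho*dH*1000/dT * (term1 + term2)
t = 1022*213*1000/26.8 * (0.00124 + 0.001513385827)
t = 22365 s

22365


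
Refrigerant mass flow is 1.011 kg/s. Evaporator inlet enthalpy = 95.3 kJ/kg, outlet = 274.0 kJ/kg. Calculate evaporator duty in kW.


dh = 274.0 - 95.3 = 178.7 kJ/kg
Q_evap = m_dot * dh = 1.011 * 178.7
Q_evap = 180.67 kW

180.67


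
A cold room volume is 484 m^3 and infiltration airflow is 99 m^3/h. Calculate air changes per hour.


ACH = flow / volume
ACH = 99 / 484
ACH = 0.205

0.205


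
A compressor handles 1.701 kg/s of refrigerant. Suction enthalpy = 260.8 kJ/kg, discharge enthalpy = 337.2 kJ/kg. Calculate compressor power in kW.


dh = 337.2 - 260.8 = 76.4 kJ/kg
W = m_dot * dh = 1.701 * 76.4 = 129.96 kW

129.96


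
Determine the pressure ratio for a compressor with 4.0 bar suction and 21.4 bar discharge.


PR = P_high / P_low
PR = 21.4 / 4.0
PR = 5.35

5.35


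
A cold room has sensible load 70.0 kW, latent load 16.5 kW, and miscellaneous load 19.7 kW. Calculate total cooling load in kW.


Q_total = Q_s + Q_l + Q_misc
Q_total = 70.0 + 16.5 + 19.7
Q_total = 106.2 kW

106.2


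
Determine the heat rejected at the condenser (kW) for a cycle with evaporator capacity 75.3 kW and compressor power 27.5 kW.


Q_cond = Q_evap + W
Q_cond = 75.3 + 27.5
Q_cond = 102.8 kW

102.8


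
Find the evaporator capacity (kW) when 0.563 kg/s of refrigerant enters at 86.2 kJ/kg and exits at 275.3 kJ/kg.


dh = 275.3 - 86.2 = 189.1 kJ/kg
Q_evap = m_dot * dh = 0.563 * 189.1
Q_evap = 106.46 kW

106.46


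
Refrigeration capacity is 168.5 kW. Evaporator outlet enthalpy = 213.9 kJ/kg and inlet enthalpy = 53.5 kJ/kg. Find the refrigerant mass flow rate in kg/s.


dh = 213.9 - 53.5 = 160.4 kJ/kg
m_dot = Q / dh = 168.5 / 160.4 = 1.0505 kg/s

1.0505


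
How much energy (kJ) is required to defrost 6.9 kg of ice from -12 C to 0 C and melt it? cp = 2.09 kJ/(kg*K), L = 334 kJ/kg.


Sensible heat = cp * dT = 2.09 * 12 = 25.08 kJ/kg
Total per kg = 25.08 + 334 = 359.08 kJ/kg
Q = m * total = 6.9 * 359.08
Q = 2477.7 kJ

2477.7


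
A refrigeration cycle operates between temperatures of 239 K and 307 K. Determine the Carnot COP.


dT = 307 - 239 = 68 K
COP_carnot = T_cold / dT = 239 / 68
COP_carnot = 3.515

3.515


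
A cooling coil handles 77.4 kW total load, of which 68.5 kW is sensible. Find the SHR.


SHR = Q_sensible / Q_total
SHR = 68.5 / 77.4
SHR = 0.885

0.885


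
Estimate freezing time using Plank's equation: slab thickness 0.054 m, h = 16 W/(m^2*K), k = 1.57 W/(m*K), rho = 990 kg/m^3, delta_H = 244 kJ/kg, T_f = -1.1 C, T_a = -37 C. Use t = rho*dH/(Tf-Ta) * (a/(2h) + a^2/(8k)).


dT = -1.1 - (-37) = 35.9 K
term1 = a/(2h) = 0.054/(2*16) = 0.0016875
term2 = a^2/(8k) = 0.054^2/(8*1.57) = 0.0002321656051
t = rho*dH*1000/dT * (term1 + term2)
t = 990*244*1000/35.9 * (0.0016875 + 0.0002321656051)
t = 12917 s

12917


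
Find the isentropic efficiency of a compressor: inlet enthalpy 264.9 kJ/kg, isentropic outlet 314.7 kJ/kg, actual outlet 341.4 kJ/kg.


dh_ideal = 314.7 - 264.9 = 49.8 kJ/kg
dh_actual = 341.4 - 264.9 = 76.5 kJ/kg
eta_s = dh_ideal / dh_actual = 49.8 / 76.5
eta_s = 0.651

0.651


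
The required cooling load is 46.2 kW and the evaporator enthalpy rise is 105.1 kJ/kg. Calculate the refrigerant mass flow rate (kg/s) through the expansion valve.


m_dot = Q / dh
m_dot = 46.2 / 105.1
m_dot = 0.4396 kg/s

0.4396


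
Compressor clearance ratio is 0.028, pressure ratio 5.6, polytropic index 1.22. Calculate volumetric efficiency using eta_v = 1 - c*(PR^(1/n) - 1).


PR^(1/n) = 5.6^(1/1.22) = 4.10458142
eta_v = 1 - 0.028 * (4.10458142 - 1)
eta_v = 0.9131

0.9131


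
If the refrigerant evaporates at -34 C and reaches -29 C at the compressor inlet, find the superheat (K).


Superheat = T_suction - T_evap
Superheat = -29 - (-34)
Superheat = 5 K

5


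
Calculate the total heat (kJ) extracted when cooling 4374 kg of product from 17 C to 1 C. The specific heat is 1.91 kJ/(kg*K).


dT = 17 - (1) = 16 K
Q = m * cp * dT = 4374 * 1.91 * 16
Q = 133669 kJ

133669


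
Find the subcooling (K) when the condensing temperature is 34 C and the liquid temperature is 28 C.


Subcooling = T_cond - T_liquid
Subcooling = 34 - 28
Subcooling = 6 K

6


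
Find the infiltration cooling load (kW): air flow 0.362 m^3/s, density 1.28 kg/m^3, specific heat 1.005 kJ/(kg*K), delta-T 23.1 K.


Q = V_dot * rho * cp * dT
Q = 0.362 * 1.28 * 1.005 * 23.1
Q = 10.757 kW

10.757


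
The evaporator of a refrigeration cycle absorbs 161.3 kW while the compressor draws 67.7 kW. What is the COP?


COP = Q_evap / W
COP = 161.3 / 67.7
COP = 2.383

2.383


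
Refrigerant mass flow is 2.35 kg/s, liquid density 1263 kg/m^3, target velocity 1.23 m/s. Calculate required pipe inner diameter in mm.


A = m_dot / (rho * v) = 2.35 / (1263 * 1.23) = 0.001512722966 m^2
d = sqrt(4*A/pi) * 1000
d = 43.9 mm

43.9


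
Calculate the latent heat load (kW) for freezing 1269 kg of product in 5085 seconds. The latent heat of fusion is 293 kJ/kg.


Q_lat = m * h_fg / t
Q_lat = 1269 * 293 / 5085
Q_lat = 73.12 kW

73.12


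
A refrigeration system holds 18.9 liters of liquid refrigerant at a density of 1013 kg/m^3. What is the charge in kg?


Charge = V * rho / 1000
Charge = 18.9 * 1013 / 1000
Charge = 19.15 kg

19.15


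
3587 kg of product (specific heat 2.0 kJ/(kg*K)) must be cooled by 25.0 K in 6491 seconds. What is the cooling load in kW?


Q = m * cp * dT / t
Q = 3587 * 2.0 * 25.0 / 6491
Q = 27.631 kW

27.631


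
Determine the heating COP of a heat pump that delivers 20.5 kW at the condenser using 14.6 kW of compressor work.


COP_hp = Q_cond / W
COP_hp = 20.5 / 14.6
COP_hp = 1.404

1.404


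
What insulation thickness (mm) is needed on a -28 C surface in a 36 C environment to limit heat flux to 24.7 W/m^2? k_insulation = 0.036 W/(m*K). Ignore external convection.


dT = 36 - (-28) = 64 K
thickness = k * dT / q_max * 1000
thickness = 0.036 * 64 / 24.7 * 1000
thickness = 93.3 mm

93.3


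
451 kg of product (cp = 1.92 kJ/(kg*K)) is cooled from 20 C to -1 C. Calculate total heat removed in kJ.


dT = 20 - (-1) = 21 K
Q = m * cp * dT = 451 * 1.92 * 21
Q = 18184 kJ

18184


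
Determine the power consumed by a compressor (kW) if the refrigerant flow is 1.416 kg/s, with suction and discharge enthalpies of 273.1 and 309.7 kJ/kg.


dh = 309.7 - 273.1 = 36.6 kJ/kg
W = m_dot * dh = 1.416 * 36.6 = 51.83 kW

51.83


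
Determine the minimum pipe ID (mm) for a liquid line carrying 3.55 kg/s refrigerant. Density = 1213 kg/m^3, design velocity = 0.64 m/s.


A = m_dot / (rho * v) = 3.55 / (1213 * 0.64) = 0.004572856554 m^2
d = sqrt(4*A/pi) * 1000
d = 76.3 mm

76.3


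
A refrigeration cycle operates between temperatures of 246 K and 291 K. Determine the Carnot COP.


dT = 291 - 246 = 45 K
COP_carnot = T_cold / dT = 246 / 45
COP_carnot = 5.467

5.467


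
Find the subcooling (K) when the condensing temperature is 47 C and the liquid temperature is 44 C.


Subcooling = T_cond - T_liquid
Subcooling = 47 - 44
Subcooling = 3 K

3


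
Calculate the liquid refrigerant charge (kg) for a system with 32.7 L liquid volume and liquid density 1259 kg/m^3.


Charge = V * rho / 1000
Charge = 32.7 * 1259 / 1000
Charge = 41.17 kg

41.17


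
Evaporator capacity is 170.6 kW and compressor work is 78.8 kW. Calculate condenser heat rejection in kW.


Q_cond = Q_evap + W
Q_cond = 170.6 + 78.8
Q_cond = 249.4 kW

249.4


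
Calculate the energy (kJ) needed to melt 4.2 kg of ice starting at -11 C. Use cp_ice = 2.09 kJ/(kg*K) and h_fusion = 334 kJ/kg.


Sensible heat = cp * dT = 2.09 * 11 = 22.99 kJ/kg
Total per kg = 22.99 + 334 = 356.99 kJ/kg
Q = m * total = 4.2 * 356.99
Q = 1499.4 kJ

1499.4


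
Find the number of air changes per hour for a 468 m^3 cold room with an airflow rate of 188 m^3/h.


ACH = flow / volume
ACH = 188 / 468
ACH = 0.402

0.402


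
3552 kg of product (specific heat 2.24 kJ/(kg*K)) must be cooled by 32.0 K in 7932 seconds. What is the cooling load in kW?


Q = m * cp * dT / t
Q = 3552 * 2.24 * 32.0 / 7932
Q = 32.099 kW

32.099


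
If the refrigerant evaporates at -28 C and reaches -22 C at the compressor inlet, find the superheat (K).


Superheat = T_suction - T_evap
Superheat = -22 - (-28)
Superheat = 6 K

6


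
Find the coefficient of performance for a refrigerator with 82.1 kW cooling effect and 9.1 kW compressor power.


COP = Q_evap / W
COP = 82.1 / 9.1
COP = 9.022

9.022


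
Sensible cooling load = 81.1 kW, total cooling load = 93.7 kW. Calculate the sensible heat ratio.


SHR = Q_sensible / Q_total
SHR = 81.1 / 93.7
SHR = 0.866

0.866


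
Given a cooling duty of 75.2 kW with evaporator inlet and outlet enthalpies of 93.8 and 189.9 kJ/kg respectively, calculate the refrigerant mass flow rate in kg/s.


dh = 189.9 - 93.8 = 96.1 kJ/kg
m_dot = Q / dh = 75.2 / 96.1 = 0.7825 kg/s

0.7825


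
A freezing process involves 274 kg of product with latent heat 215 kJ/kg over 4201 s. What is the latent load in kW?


Q_lat = m * h_fg / t
Q_lat = 274 * 215 / 4201
Q_lat = 14.02 kW

14.02


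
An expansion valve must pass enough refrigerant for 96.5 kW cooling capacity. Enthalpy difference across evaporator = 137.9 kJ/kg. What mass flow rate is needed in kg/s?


m_dot = Q / dh
m_dot = 96.5 / 137.9
m_dot = 0.6998 kg/s

0.6998


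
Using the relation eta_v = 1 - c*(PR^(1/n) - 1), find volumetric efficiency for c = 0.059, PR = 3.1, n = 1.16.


PR^(1/n) = 3.1^(1/1.16) = 2.65208639
eta_v = 1 - 0.059 * (2.65208639 - 1)
eta_v = 0.9025

0.9025


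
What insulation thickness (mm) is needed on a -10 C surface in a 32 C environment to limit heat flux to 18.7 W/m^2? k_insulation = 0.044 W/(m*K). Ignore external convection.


dT = 32 - (-10) = 42 K
thickness = k * dT / q_max * 1000
thickness = 0.044 * 42 / 18.7 * 1000
thickness = 98.8 mm

98.8


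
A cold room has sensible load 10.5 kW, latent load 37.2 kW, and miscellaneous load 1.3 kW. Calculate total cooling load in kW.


Q_total = Q_s + Q_l + Q_misc
Q_total = 10.5 + 37.2 + 1.3
Q_total = 49.0 kW

49.0


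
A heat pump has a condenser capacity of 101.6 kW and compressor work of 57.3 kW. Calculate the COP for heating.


COP_hp = Q_cond / W
COP_hp = 101.6 / 57.3
COP_hp = 1.773

1.773


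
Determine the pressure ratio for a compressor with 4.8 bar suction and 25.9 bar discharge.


PR = P_high / P_low
PR = 25.9 / 4.8
PR = 5.396

5.396


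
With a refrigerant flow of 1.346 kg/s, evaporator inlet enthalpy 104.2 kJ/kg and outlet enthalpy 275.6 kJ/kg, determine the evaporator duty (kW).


dh = 275.6 - 104.2 = 171.4 kJ/kg
Q_evap = m_dot * dh = 1.346 * 171.4
Q_evap = 230.7 kW

230.7


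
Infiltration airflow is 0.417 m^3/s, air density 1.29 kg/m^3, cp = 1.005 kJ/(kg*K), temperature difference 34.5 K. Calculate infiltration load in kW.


Q = V_dot * rho * cp * dT
Q = 0.417 * 1.29 * 1.005 * 34.5
Q = 18.651 kW

18.651


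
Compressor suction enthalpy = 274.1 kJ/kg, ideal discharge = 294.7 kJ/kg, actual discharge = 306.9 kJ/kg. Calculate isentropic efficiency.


dh_ideal = 294.7 - 274.1 = 20.6 kJ/kg
dh_actual = 306.9 - 274.1 = 32.8 kJ/kg
eta_s = dh_ideal / dh_actual = 20.6 / 32.8
eta_s = 0.628

0.628


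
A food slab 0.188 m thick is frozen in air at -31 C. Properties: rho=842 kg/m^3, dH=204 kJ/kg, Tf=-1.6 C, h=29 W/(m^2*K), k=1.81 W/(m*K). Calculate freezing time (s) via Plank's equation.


dT = -1.6 - (-31) = 29.4 K
term1 = a/(2h) = 0.188/(2*29) = 0.00324137931
term2 = a^2/(8k) = 0.188^2/(8*1.81) = 0.002440883978
t = rho*dH*1000/dT * (term1 + term2)
t = 842*204*1000/29.4 * (0.00324137931 + 0.002440883978)
t = 33198 s

33198


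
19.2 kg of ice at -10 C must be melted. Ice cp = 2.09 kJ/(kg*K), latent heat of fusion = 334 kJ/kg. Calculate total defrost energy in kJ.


Sensible heat = cp * dT = 2.09 * 10 = 20.9 kJ/kg
Total per kg = 20.9 + 334 = 354.9 kJ/kg
Q = m * total = 19.2 * 354.9
Q = 6814.1 kJ

6814.1


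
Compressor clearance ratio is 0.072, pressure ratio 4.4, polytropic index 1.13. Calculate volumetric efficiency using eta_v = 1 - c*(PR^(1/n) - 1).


PR^(1/n) = 4.4^(1/1.13) = 3.71045482
eta_v = 1 - 0.072 * (3.71045482 - 1)
eta_v = 0.8048

0.8048


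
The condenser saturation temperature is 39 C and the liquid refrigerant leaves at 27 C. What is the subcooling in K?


Subcooling = T_cond - T_liquid
Subcooling = 39 - 27
Subcooling = 12 K

12


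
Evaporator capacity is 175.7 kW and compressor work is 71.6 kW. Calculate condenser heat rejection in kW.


Q_cond = Q_evap + W
Q_cond = 175.7 + 71.6
Q_cond = 247.3 kW

247.3


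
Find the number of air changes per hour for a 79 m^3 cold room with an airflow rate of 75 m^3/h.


ACH = flow / volume
ACH = 75 / 79
ACH = 0.949

0.949


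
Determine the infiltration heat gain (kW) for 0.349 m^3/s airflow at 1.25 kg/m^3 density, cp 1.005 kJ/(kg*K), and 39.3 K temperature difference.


Q = V_dot * rho * cp * dT
Q = 0.349 * 1.25 * 1.005 * 39.3
Q = 17.23 kW

17.23


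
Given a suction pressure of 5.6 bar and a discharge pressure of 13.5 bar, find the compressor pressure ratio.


PR = P_high / P_low
PR = 13.5 / 5.6
PR = 2.411

2.411


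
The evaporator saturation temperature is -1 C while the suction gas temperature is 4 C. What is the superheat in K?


Superheat = T_suction - T_evap
Superheat = 4 - (-1)
Superheat = 5 K

5


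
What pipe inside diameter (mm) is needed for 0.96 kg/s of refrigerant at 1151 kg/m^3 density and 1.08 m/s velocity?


A = m_dot / (rho * v) = 0.96 / (1151 * 1.08) = 0.0007722753162 m^2
d = sqrt(4*A/pi) * 1000
d = 31.4 mm

31.4


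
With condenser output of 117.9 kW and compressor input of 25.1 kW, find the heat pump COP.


COP_hp = Q_cond / W
COP_hp = 117.9 / 25.1
COP_hp = 4.697

4.697


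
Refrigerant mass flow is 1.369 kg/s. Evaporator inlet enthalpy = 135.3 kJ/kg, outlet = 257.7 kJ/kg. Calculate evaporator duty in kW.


dh = 257.7 - 135.3 = 122.4 kJ/kg
Q_evap = m_dot * dh = 1.369 * 122.4
Q_evap = 167.57 kW

167.57


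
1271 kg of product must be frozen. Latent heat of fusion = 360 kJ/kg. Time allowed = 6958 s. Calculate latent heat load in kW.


Q_lat = m * h_fg / t
Q_lat = 1271 * 360 / 6958
Q_lat = 65.76 kW

65.76


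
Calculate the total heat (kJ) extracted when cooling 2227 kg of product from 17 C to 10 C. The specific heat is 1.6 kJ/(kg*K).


dT = 17 - (10) = 7 K
Q = m * cp * dT = 2227 * 1.6 * 7
Q = 24942 kJ

24942


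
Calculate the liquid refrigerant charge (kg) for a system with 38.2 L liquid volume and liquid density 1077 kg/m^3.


Charge = V * rho / 1000
Charge = 38.2 * 1077 / 1000
Charge = 41.14 kg

41.14


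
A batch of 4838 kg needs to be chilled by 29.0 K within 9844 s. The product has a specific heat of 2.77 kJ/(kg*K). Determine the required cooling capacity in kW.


Q = m * cp * dT / t
Q = 4838 * 2.77 * 29.0 / 9844
Q = 39.48 kW

39.48


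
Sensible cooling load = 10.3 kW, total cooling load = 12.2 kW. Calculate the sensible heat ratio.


SHR = Q_sensible / Q_total
SHR = 10.3 / 12.2
SHR = 0.844

0.844


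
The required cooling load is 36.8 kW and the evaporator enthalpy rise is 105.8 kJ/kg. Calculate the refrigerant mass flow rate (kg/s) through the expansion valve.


m_dot = Q / dh
m_dot = 36.8 / 105.8
m_dot = 0.3478 kg/s

0.3478


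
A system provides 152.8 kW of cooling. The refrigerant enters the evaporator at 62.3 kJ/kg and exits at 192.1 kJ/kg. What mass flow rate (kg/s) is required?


dh = 192.1 - 62.3 = 129.8 kJ/kg
m_dot = Q / dh = 152.8 / 129.8 = 1.1772 kg/s

1.1772


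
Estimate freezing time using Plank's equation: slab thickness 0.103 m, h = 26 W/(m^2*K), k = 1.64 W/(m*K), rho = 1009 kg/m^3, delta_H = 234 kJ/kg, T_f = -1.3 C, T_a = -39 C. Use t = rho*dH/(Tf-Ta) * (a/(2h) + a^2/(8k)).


dT = -1.3 - (-39) = 37.7 K
term1 = a/(2h) = 0.103/(2*26) = 0.001980769231
term2 = a^2/(8k) = 0.103^2/(8*1.64) = 0.0008086128049
t = rho*dH*1000/dT * (term1 + term2)
t = 1009*234*1000/37.7 * (0.001980769231 + 0.0008086128049)
t = 17469 s

17469


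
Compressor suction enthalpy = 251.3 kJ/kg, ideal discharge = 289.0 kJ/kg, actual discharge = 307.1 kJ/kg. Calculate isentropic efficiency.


dh_ideal = 289.0 - 251.3 = 37.7 kJ/kg
dh_actual = 307.1 - 251.3 = 55.8 kJ/kg
eta_s = dh_ideal / dh_actual = 37.7 / 55.8
eta_s = 0.6756

0.6756


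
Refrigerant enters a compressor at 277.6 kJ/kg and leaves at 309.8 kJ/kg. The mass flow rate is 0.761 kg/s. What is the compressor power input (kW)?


dh = 309.8 - 277.6 = 32.2 kJ/kg
W = m_dot * dh = 0.761 * 32.2 = 24.5 kW

24.5


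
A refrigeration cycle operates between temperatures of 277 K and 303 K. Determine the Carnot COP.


dT = 303 - 277 = 26 K
COP_carnot = T_cold / dT = 277 / 26
COP_carnot = 10.654

10.654


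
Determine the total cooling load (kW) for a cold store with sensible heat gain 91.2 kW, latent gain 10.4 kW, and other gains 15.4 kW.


Q_total = Q_s + Q_l + Q_misc
Q_total = 91.2 + 10.4 + 15.4
Q_total = 117.0 kW

117.0


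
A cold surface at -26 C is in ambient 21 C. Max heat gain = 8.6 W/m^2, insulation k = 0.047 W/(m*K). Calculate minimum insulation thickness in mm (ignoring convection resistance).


dT = 21 - (-26) = 47 K
thickness = k * dT / q_max * 1000
thickness = 0.047 * 47 / 8.6 * 1000
thickness = 256.9 mm

256.9


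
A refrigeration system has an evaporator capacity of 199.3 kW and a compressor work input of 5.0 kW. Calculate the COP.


COP = Q_evap / W
COP = 199.3 / 5.0
COP = 39.86

39.86


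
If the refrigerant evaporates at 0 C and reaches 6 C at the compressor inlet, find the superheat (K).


Superheat = T_suction - T_evap
Superheat = 6 - (0)
Superheat = 6 K

6


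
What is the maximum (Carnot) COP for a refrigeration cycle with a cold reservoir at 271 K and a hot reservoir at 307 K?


dT = 307 - 271 = 36 K
COP_carnot = T_cold / dT = 271 / 36
COP_carnot = 7.528

7.528


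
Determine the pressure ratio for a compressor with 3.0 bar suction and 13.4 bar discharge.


PR = P_high / P_low
PR = 13.4 / 3.0
PR = 4.467

4.467


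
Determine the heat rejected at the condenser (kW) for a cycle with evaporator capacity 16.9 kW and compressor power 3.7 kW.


Q_cond = Q_evap + W
Q_cond = 16.9 + 3.7
Q_cond = 20.6 kW

20.6


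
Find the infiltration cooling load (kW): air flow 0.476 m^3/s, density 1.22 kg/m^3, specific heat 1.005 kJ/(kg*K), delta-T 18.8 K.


Q = V_dot * rho * cp * dT
Q = 0.476 * 1.22 * 1.005 * 18.8
Q = 10.972 kW

10.972


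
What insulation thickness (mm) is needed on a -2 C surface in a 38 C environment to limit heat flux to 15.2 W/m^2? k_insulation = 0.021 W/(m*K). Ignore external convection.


dT = 38 - (-2) = 40 K
thickness = k * dT / q_max * 1000
thickness = 0.021 * 40 / 15.2 * 1000
thickness = 55.3 mm

55.3


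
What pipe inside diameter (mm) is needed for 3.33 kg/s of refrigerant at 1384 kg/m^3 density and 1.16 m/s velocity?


A = m_dot / (rho * v) = 3.33 / (1384 * 1.16) = 0.002074197728 m^2
d = sqrt(4*A/pi) * 1000
d = 51.4 mm

51.4


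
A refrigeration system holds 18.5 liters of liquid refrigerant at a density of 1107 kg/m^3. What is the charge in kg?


Charge = V * rho / 1000
Charge = 18.5 * 1107 / 1000
Charge = 20.48 kg

20.48


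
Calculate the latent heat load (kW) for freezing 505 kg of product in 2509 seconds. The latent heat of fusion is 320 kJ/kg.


Q_lat = m * h_fg / t
Q_lat = 505 * 320 / 2509
Q_lat = 64.41 kW

64.41


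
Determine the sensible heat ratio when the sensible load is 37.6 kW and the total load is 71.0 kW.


SHR = Q_sensible / Q_total
SHR = 37.6 / 71.0
SHR = 0.53

0.53


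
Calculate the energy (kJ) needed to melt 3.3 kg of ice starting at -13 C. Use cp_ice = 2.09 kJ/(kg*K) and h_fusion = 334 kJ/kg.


Sensible heat = cp * dT = 2.09 * 13 = 27.17 kJ/kg
Total per kg = 27.17 + 334 = 361.17 kJ/kg
Q = m * total = 3.3 * 361.17
Q = 1191.9 kJ

1191.9


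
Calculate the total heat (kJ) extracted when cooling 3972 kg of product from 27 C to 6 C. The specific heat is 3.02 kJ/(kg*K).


dT = 27 - (6) = 21 K
Q = m * cp * dT = 3972 * 3.02 * 21
Q = 251904 kJ

251904


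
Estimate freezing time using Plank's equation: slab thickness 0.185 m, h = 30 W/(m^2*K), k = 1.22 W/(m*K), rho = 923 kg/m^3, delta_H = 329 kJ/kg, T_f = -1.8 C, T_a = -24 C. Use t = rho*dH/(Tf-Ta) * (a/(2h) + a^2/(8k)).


dT = -1.8 - (-24) = 22.2 K
term1 = a/(2h) = 0.185/(2*30) = 0.003083333333
term2 = a^2/(8k) = 0.185^2/(8*1.22) = 0.003506659836
t = rho*dH*1000/dT * (term1 + term2)
t = 923*329*1000/22.2 * (0.003083333333 + 0.003506659836)
t = 90142 s

90142


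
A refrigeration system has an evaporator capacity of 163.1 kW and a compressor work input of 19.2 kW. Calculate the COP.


COP = Q_evap / W
COP = 163.1 / 19.2
COP = 8.495

8.495


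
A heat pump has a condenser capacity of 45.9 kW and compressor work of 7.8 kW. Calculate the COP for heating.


COP_hp = Q_cond / W
COP_hp = 45.9 / 7.8
COP_hp = 5.885

5.885


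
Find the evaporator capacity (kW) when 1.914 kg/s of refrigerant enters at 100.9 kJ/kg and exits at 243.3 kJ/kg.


dh = 243.3 - 100.9 = 142.4 kJ/kg
Q_evap = m_dot * dh = 1.914 * 142.4
Q_evap = 272.55 kW

272.55


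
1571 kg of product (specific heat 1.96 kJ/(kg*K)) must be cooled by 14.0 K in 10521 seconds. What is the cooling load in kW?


Q = m * cp * dT / t
Q = 1571 * 1.96 * 14.0 / 10521
Q = 4.097 kW

4.097


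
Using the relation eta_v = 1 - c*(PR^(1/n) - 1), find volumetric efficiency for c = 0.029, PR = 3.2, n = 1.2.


PR^(1/n) = 3.2^(1/1.2) = 2.63607836
eta_v = 1 - 0.029 * (2.63607836 - 1)
eta_v = 0.9526

0.9526


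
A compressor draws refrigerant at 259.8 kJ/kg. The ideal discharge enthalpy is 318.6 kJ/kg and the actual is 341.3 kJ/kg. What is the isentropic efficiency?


dh_ideal = 318.6 - 259.8 = 58.8 kJ/kg
dh_actual = 341.3 - 259.8 = 81.5 kJ/kg
eta_s = dh_ideal / dh_actual = 58.8 / 81.5
eta_s = 0.7215

0.7215


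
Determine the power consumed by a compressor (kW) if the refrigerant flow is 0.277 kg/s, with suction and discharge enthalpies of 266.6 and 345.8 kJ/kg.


dh = 345.8 - 266.6 = 79.2 kJ/kg
W = m_dot * dh = 0.277 * 79.2 = 21.94 kW

21.94


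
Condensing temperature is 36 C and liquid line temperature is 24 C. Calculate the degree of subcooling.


Subcooling = T_cond - T_liquid
Subcooling = 36 - 24
Subcooling = 12 K

12


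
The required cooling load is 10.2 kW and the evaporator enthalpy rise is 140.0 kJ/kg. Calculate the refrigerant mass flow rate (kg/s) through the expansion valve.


m_dot = Q / dh
m_dot = 10.2 / 140.0
m_dot = 0.0729 kg/s

0.0729


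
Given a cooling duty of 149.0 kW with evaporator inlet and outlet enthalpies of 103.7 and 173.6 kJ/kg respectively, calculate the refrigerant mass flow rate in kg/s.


dh = 173.6 - 103.7 = 69.9 kJ/kg
m_dot = Q / dh = 149.0 / 69.9 = 2.1316 kg/s

2.1316


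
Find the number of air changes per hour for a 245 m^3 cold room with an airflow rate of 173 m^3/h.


ACH = flow / volume
ACH = 173 / 245
ACH = 0.706

0.706


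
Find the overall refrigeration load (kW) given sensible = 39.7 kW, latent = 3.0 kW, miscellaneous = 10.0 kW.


Q_total = Q_s + Q_l + Q_misc
Q_total = 39.7 + 3.0 + 10.0
Q_total = 52.7 kW

52.7


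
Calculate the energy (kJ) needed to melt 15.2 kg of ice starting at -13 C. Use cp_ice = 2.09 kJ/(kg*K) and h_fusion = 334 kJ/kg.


Sensible heat = cp * dT = 2.09 * 13 = 27.17 kJ/kg
Total per kg = 27.17 + 334 = 361.17 kJ/kg
Q = m * total = 15.2 * 361.17
Q = 5489.8 kJ

5489.8


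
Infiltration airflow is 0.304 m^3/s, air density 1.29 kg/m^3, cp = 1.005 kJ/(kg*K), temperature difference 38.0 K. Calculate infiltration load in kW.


Q = V_dot * rho * cp * dT
Q = 0.304 * 1.29 * 1.005 * 38.0
Q = 14.977 kW

14.977


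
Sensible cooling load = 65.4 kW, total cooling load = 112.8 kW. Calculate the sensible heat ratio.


SHR = Q_sensible / Q_total
SHR = 65.4 / 112.8
SHR = 0.58

0.58


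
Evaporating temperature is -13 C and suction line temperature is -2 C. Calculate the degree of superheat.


Superheat = T_suction - T_evap
Superheat = -2 - (-13)
Superheat = 11 K

11


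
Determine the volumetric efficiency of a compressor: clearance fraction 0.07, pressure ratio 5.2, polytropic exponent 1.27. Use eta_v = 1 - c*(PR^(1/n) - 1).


PR^(1/n) = 5.2^(1/1.27) = 3.66253818
eta_v = 1 - 0.07 * (3.66253818 - 1)
eta_v = 0.8136

0.8136


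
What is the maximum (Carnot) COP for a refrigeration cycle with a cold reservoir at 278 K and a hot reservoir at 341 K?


dT = 341 - 278 = 63 K
COP_carnot = T_cold / dT = 278 / 63
COP_carnot = 4.413

4.413


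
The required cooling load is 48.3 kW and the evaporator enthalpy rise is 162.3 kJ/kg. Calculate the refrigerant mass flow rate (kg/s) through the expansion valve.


m_dot = Q / dh
m_dot = 48.3 / 162.3
m_dot = 0.2976 kg/s

0.2976


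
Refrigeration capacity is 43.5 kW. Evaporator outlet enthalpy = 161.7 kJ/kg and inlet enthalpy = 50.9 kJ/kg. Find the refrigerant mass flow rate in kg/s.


dh = 161.7 - 50.9 = 110.8 kJ/kg
m_dot = Q / dh = 43.5 / 110.8 = 0.3926 kg/s

0.3926


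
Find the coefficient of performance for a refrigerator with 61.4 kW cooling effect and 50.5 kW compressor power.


COP = Q_evap / W
COP = 61.4 / 50.5
COP = 1.216

1.216


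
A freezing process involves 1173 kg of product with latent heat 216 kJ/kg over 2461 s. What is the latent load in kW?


Q_lat = m * h_fg / t
Q_lat = 1173 * 216 / 2461
Q_lat = 102.95 kW

102.95


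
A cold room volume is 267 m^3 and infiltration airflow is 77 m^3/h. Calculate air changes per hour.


ACH = flow / volume
ACH = 77 / 267
ACH = 0.288

0.288


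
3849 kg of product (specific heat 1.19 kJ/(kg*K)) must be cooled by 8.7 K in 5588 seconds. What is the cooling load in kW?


Q = m * cp * dT / t
Q = 3849 * 1.19 * 8.7 / 5588
Q = 7.131 kW

7.131


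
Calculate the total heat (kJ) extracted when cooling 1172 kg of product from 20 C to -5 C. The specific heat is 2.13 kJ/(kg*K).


dT = 20 - (-5) = 25 K
Q = m * cp * dT = 1172 * 2.13 * 25
Q = 62409 kJ

62409


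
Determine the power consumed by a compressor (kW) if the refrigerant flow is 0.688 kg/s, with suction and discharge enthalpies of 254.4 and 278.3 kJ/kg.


dh = 278.3 - 254.4 = 23.9 kJ/kg
W = m_dot * dh = 0.688 * 23.9 = 16.44 kW

16.44


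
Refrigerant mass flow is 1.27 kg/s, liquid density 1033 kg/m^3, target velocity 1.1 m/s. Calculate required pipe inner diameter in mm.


A = m_dot / (rho * v) = 1.27 / (1033 * 1.1) = 0.001117662589 m^2
d = sqrt(4*A/pi) * 1000
d = 37.7 mm

37.7


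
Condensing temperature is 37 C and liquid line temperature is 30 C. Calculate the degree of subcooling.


Subcooling = T_cond - T_liquid
Subcooling = 37 - 30
Subcooling = 7 K

7


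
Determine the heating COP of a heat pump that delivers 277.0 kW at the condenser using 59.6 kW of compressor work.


COP_hp = Q_cond / W
COP_hp = 277.0 / 59.6
COP_hp = 4.648

4.648


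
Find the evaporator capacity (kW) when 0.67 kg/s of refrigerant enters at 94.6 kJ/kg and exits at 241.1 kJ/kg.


dh = 241.1 - 94.6 = 146.5 kJ/kg
Q_evap = m_dot * dh = 0.67 * 146.5
Q_evap = 98.16 kW

98.16


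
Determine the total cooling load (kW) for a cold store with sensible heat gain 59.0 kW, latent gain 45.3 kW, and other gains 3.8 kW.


Q_total = Q_s + Q_l + Q_misc
Q_total = 59.0 + 45.3 + 3.8
Q_total = 108.1 kW

108.1


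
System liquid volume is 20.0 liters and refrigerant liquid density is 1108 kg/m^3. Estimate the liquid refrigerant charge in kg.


Charge = V * rho / 1000
Charge = 20.0 * 1108 / 1000
Charge = 22.16 kg

22.16


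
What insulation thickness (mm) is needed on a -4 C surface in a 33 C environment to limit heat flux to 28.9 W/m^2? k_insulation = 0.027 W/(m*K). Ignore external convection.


dT = 33 - (-4) = 37 K
thickness = k * dT / q_max * 1000
thickness = 0.027 * 37 / 28.9 * 1000
thickness = 34.6 mm

34.6


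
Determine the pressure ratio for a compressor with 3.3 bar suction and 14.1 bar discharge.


PR = P_high / P_low
PR = 14.1 / 3.3
PR = 4.273

4.273


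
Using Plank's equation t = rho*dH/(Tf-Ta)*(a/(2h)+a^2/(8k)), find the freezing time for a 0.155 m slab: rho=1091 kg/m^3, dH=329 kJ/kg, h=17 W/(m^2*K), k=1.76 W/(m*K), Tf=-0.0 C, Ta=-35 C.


dT = -0.0 - (-35) = 35.0 K
term1 = a/(2h) = 0.155/(2*17) = 0.004558823529
term2 = a^2/(8k) = 0.155^2/(8*1.76) = 0.001706321023
t = rho*dH*1000/dT * (term1 + term2)
t = 1091*329*1000/35.0 * (0.004558823529 + 0.001706321023)
t = 64252 s

64252
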